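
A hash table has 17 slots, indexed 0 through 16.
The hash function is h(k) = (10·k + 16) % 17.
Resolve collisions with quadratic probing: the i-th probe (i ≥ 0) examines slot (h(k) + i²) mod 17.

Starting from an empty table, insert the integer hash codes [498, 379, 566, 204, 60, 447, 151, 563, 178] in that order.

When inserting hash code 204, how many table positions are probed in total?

2

Insert 498: h=15, slot 15 empty → index 15.
Insert 379: h=15, slot 15 occupied → index 16.
Insert 566: h=15, slots 15,16 occupied → index 2.
Insert 204: h=16, slot 16 occupied → index 0.
Insert 60: h=4, slot 4 empty → index 4.
Insert 447: h=15, slots 15,16,2 occupied → index 7.
Insert 151: h=13, slot 13 empty → index 13.
Insert 563: h=2, slot 2 occupied → index 3.
Insert 178: h=11, slot 11 empty → index 11.
Table: [204, ., 566, 563, 60, ., ., 447, ., ., ., 178, ., 151, ., 498, 379]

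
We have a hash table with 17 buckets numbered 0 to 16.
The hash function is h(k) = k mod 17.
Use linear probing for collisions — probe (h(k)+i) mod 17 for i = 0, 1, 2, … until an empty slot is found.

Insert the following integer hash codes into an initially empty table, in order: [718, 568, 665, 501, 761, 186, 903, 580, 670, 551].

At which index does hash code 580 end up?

Insert 718: h=4, slot 4 empty → index 4.
Insert 568: h=7, slot 7 empty → index 7.
Insert 665: h=2, slot 2 empty → index 2.
Insert 501: h=8, slot 8 empty → index 8.
Insert 761: h=13, slot 13 empty → index 13.
Insert 186: h=16, slot 16 empty → index 16.
Insert 903: h=2, slot 2 occupied → index 3.
Insert 580: h=2, slots 2,3,4 occupied → index 5.
Insert 670: h=7, slots 7,8 occupied → index 9.
Insert 551: h=7, slots 7,8,9 occupied → index 10.
Table: [-, -, 665, 903, 718, 580, -, 568, 501, 670, 551, -, -, 761, -, -, 186]

5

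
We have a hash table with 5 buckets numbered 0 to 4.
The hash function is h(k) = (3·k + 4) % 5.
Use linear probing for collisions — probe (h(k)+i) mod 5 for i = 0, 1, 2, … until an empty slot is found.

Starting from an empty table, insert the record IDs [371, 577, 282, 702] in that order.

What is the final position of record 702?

3

371 hashes to 2; slot 2 is free => place at 2.
577 hashes to 0; slot 0 is free => place at 0.
282 hashes to 0; 0 taken => place at 1.
702 hashes to 0; 0,1,2 taken => place at 3.
Table: [577, 282, 371, 702, -]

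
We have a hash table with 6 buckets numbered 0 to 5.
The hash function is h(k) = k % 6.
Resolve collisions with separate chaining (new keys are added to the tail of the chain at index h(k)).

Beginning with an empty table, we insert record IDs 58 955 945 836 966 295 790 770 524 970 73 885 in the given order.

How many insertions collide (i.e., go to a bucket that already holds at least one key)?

7

Insert 58: h=4, bucket 4 empty → new chain.
Insert 955: h=1, bucket 1 empty → new chain.
Insert 945: h=3, bucket 3 empty → new chain.
Insert 836: h=2, bucket 2 empty → new chain.
Insert 966: h=0, bucket 0 empty → new chain.
Insert 295: h=1, bucket 1 nonempty → append to chain.
Insert 790: h=4, bucket 4 nonempty → append to chain.
Insert 770: h=2, bucket 2 nonempty → append to chain.
Insert 524: h=2, bucket 2 nonempty → append to chain.
Insert 970: h=4, bucket 4 nonempty → append to chain.
Insert 73: h=1, bucket 1 nonempty → append to chain.
Insert 885: h=3, bucket 3 nonempty → append to chain.
Final buckets:
0: 966
1: 955 -> 295 -> 73
2: 836 -> 770 -> 524
3: 945 -> 885
4: 58 -> 790 -> 970
5: .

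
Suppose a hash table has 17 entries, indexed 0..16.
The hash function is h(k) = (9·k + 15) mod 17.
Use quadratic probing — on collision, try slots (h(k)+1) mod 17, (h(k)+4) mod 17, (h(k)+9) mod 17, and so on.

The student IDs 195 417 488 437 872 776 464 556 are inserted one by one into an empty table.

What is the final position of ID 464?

10

195: h=2 -> slot 2
417: h=11 -> slot 11
488: h=4 -> slot 4
437: h=4, probe 4,5 -> slot 5
872: h=9 -> slot 9
776: h=12 -> slot 12
464: h=9, probe 9,10 -> slot 10
556: h=4, probe 4,5,8 -> slot 8
Table: [∅, ∅, 195, ∅, 488, 437, ∅, ∅, 556, 872, 464, 417, 776, ∅, ∅, ∅, ∅]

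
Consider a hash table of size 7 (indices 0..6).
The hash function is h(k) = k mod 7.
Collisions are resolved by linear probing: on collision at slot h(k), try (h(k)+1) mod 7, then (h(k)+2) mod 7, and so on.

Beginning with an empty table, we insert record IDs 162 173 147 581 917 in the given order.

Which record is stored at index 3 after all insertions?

162 hashes to 1; slot 1 is free -> place at 1.
173 hashes to 5; slot 5 is free -> place at 5.
147 hashes to 0; slot 0 is free -> place at 0.
581 hashes to 0; 0,1 taken -> place at 2.
917 hashes to 0; 0,1,2 taken -> place at 3.
Table: [147, 162, 581, 917, _, 173, _]

917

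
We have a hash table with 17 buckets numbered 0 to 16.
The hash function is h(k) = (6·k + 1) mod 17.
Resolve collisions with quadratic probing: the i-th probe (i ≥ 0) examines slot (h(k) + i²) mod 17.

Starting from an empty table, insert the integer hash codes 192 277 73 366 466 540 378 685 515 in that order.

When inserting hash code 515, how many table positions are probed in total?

192: h=14 -> slot 14
277: h=14, probe 14,15 -> slot 15
73: h=14, probe 14,15,1 -> slot 1
366: h=4 -> slot 4
466: h=9 -> slot 9
540: h=11 -> slot 11
378: h=8 -> slot 8
685: h=14, probe 14,15,1,6 -> slot 6
515: h=14, probe 14,15,1,6,13 -> slot 13
Table: [-, 73, -, -, 366, -, 685, -, 378, 466, -, 540, -, 515, 192, 277, -]

5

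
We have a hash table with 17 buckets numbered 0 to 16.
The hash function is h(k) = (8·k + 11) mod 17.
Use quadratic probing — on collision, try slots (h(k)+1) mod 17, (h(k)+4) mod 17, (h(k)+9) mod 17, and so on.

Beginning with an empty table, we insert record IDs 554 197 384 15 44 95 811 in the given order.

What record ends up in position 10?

554 hashes to 6; slot 6 is free → place at 6.
197 hashes to 6; 6 taken → place at 7.
384 hashes to 6; 6,7 taken → place at 10.
15 hashes to 12; slot 12 is free → place at 12.
44 hashes to 6; 6,7,10 taken → place at 15.
95 hashes to 6; 6,7,10,15 taken → place at 5.
811 hashes to 5; 5,6 taken → place at 9.
Table: [∅, ∅, ∅, ∅, ∅, 95, 554, 197, ∅, 811, 384, ∅, 15, ∅, ∅, 44, ∅]

384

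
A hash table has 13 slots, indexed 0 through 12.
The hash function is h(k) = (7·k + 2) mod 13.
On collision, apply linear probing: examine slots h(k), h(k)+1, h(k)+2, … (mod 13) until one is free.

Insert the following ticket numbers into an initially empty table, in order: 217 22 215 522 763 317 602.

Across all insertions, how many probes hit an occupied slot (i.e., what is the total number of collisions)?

217: h=0 → slot 0
22: h=0, probe 0,1 → slot 1
215: h=12 → slot 12
522: h=3 → slot 3
763: h=0, probe 0,1,2 → slot 2
317: h=11 → slot 11
602: h=4 → slot 4
Table: [217, 22, 763, 522, 602, ., ., ., ., ., ., 317, 215]

3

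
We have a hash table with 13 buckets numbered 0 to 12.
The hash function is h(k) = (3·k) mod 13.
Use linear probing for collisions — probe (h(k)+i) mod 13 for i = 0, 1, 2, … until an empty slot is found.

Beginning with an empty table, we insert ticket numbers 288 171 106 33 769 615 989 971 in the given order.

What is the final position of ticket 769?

10

288: h=6 → slot 6
171: h=6, probe 6,7 → slot 7
106: h=6, probe 6,7,8 → slot 8
33: h=8, probe 8,9 → slot 9
769: h=6, probe 6,7,8,9,10 → slot 10
615: h=12 → slot 12
989: h=3 → slot 3
971: h=1 → slot 1
Table: [-, 971, -, 989, -, -, 288, 171, 106, 33, 769, -, 615]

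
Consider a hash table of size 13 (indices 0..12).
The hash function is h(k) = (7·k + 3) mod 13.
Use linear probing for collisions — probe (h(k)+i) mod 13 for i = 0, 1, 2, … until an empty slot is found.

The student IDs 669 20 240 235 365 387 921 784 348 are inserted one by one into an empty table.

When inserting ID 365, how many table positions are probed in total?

2

669: h=6 => slot 6
20: h=0 => slot 0
240: h=6, probe 6,7 => slot 7
235: h=10 => slot 10
365: h=10, probe 10,11 => slot 11
387: h=8 => slot 8
921: h=2 => slot 2
784: h=5 => slot 5
348: h=8, probe 8,9 => slot 9
Table: [20, ., 921, ., ., 784, 669, 240, 387, 348, 235, 365, .]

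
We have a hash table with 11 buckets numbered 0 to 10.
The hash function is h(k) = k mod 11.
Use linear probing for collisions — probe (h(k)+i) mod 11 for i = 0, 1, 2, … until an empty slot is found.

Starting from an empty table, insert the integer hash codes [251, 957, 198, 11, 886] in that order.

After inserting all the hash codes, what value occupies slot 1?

198

Insert 251: h=9, slot 9 empty → index 9.
Insert 957: h=0, slot 0 empty → index 0.
Insert 198: h=0, slot 0 occupied → index 1.
Insert 11: h=0, slots 0,1 occupied → index 2.
Insert 886: h=6, slot 6 empty → index 6.
Table: [957, 198, 11, _, _, _, 886, _, _, 251, _]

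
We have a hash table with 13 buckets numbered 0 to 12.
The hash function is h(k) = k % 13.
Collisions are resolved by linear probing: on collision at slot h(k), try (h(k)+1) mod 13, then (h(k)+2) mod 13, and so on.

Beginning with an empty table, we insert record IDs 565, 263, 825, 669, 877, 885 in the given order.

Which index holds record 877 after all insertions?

565 hashes to 6; slot 6 is free → place at 6.
263 hashes to 3; slot 3 is free → place at 3.
825 hashes to 6; 6 taken → place at 7.
669 hashes to 6; 6,7 taken → place at 8.
877 hashes to 6; 6,7,8 taken → place at 9.
885 hashes to 1; slot 1 is free → place at 1.
Table: [-, 885, -, 263, -, -, 565, 825, 669, 877, -, -, -]

9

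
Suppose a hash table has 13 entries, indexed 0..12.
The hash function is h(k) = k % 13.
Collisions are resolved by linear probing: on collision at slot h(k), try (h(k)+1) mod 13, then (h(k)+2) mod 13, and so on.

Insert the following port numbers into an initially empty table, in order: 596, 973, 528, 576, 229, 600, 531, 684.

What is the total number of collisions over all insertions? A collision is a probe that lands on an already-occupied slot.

6

596 hashes to 11; slot 11 is free => place at 11.
973 hashes to 11; 11 taken => place at 12.
528 hashes to 8; slot 8 is free => place at 8.
576 hashes to 4; slot 4 is free => place at 4.
229 hashes to 8; 8 taken => place at 9.
600 hashes to 2; slot 2 is free => place at 2.
531 hashes to 11; 11,12 taken => place at 0.
684 hashes to 8; 8,9 taken => place at 10.
Table: [531, -, 600, -, 576, -, -, -, 528, 229, 684, 596, 973]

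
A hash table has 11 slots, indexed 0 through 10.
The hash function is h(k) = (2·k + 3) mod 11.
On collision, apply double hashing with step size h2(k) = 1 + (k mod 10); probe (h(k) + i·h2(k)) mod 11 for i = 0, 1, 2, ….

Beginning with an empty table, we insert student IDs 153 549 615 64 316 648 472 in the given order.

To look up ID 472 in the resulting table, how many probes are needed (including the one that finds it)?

153: h=1 -> slot 1
549: h=1, h2=10, probe 1,0 -> slot 0
615: h=1, h2=6, probe 1,7 -> slot 7
64: h=10 -> slot 10
316: h=8 -> slot 8
648: h=1, h2=9, probe 1,10,8,6 -> slot 6
472: h=1, h2=3, probe 1,4 -> slot 4
Table: [549, 153, _, _, 472, _, 648, 615, 316, _, 64]
Lookup 472: h=1, h2=3, probe 1,4 → found at 4.

2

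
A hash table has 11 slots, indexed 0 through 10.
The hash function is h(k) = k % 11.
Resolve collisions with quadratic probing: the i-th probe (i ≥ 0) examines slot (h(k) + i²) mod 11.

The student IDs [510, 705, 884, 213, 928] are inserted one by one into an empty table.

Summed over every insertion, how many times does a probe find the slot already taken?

510: h=4 → slot 4
705: h=1 → slot 1
884: h=4, probe 4,5 → slot 5
213: h=4, probe 4,5,8 → slot 8
928: h=4, probe 4,5,8,2 → slot 2
Table: [—, 705, 928, —, 510, 884, —, —, 213, —, —]

6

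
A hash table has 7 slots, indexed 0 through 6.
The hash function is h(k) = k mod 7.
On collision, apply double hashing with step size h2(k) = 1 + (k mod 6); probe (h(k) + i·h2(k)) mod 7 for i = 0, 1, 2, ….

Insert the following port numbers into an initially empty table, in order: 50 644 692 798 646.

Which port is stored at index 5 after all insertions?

646

Insert 50: h=1, slot 1 empty -> index 1.
Insert 644: h=0, slot 0 empty -> index 0.
Insert 692: h=6, slot 6 empty -> index 6.
Insert 798: h=0, h2=1, slots 0,1 occupied -> index 2.
Insert 646: h=2, h2=5, slots 2,0 occupied -> index 5.
Table: [644, 50, 798, ∅, ∅, 646, 692]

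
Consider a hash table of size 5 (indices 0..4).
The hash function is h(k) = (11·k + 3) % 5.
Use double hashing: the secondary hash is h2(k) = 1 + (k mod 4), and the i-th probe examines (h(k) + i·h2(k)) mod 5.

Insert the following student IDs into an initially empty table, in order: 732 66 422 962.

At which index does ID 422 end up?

3

Insert 732: h=0, slot 0 empty → index 0.
Insert 66: h=4, slot 4 empty → index 4.
Insert 422: h=0, h2=3, slot 0 occupied → index 3.
Insert 962: h=0, h2=3, slots 0,3 occupied → index 1.
Table: [732, 962, -, 422, 66]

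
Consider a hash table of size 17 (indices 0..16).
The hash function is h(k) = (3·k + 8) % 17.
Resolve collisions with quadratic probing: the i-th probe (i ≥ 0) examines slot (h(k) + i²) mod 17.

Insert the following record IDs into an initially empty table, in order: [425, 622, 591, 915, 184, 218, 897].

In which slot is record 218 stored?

425 hashes to 8; slot 8 is free → place at 8.
622 hashes to 4; slot 4 is free → place at 4.
591 hashes to 13; slot 13 is free → place at 13.
915 hashes to 16; slot 16 is free → place at 16.
184 hashes to 16; 16 taken → place at 0.
218 hashes to 16; 16,0 taken → place at 3.
897 hashes to 13; 13 taken → place at 14.
Table: [184, -, -, 218, 622, -, -, -, 425, -, -, -, -, 591, 897, -, 915]

3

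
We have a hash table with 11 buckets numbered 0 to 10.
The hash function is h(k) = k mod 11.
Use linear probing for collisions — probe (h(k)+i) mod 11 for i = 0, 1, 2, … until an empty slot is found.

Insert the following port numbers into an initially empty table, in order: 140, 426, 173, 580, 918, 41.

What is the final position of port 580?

0

Insert 140: h=8, slot 8 empty → index 8.
Insert 426: h=8, slot 8 occupied → index 9.
Insert 173: h=8, slots 8,9 occupied → index 10.
Insert 580: h=8, slots 8,9,10 occupied → index 0.
Insert 918: h=5, slot 5 empty → index 5.
Insert 41: h=8, slots 8,9,10,0 occupied → index 1.
Table: [580, 41, -, -, -, 918, -, -, 140, 426, 173]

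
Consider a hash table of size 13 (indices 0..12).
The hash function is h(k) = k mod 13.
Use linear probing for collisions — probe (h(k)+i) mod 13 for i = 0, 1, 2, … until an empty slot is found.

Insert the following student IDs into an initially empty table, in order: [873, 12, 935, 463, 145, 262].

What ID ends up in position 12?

12

873: h=2 -> slot 2
12: h=12 -> slot 12
935: h=12, probe 12,0 -> slot 0
463: h=8 -> slot 8
145: h=2, probe 2,3 -> slot 3
262: h=2, probe 2,3,4 -> slot 4
Table: [935, —, 873, 145, 262, —, —, —, 463, —, —, —, 12]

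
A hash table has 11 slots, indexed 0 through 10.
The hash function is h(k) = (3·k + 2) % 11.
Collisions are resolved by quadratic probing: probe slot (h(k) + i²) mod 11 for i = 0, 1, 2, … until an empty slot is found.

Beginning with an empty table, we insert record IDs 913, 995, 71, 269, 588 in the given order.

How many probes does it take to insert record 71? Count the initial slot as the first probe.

Insert 913: h=2, slot 2 empty → index 2.
Insert 995: h=6, slot 6 empty → index 6.
Insert 71: h=6, slot 6 occupied → index 7.
Insert 269: h=6, slots 6,7 occupied → index 10.
Insert 588: h=6, slots 6,7,10 occupied → index 4.
Table: [-, -, 913, -, 588, -, 995, 71, -, -, 269]

2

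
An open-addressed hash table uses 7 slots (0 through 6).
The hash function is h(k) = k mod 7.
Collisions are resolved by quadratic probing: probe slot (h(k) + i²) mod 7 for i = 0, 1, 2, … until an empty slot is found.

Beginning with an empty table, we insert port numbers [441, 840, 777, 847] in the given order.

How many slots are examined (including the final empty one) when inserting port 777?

3

441: h=0 → slot 0
840: h=0, probe 0,1 → slot 1
777: h=0, probe 0,1,4 → slot 4
847: h=0, probe 0,1,4,2 → slot 2
Table: [441, 840, 847, _, 777, _, _]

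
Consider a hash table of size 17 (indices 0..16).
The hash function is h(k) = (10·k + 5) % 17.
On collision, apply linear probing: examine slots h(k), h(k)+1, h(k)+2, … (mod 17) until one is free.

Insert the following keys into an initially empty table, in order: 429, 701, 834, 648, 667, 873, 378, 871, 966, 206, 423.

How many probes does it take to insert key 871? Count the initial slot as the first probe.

429 hashes to 11; slot 11 is free -> place at 11.
701 hashes to 11; 11 taken -> place at 12.
834 hashes to 15; slot 15 is free -> place at 15.
648 hashes to 8; slot 8 is free -> place at 8.
667 hashes to 11; 11,12 taken -> place at 13.
873 hashes to 14; slot 14 is free -> place at 14.
378 hashes to 11; 11,12,13,14,15 taken -> place at 16.
871 hashes to 11; 11,12,13,14,15,16 taken -> place at 0.
966 hashes to 9; slot 9 is free -> place at 9.
206 hashes to 8; 8,9 taken -> place at 10.
423 hashes to 2; slot 2 is free -> place at 2.
Table: [871, _, 423, _, _, _, _, _, 648, 966, 206, 429, 701, 667, 873, 834, 378]

7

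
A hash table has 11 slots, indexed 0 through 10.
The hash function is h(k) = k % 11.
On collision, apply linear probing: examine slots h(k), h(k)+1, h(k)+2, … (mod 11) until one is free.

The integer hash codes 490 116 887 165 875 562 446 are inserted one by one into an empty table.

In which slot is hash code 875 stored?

9

490 hashes to 6; slot 6 is free → place at 6.
116 hashes to 6; 6 taken → place at 7.
887 hashes to 7; 7 taken → place at 8.
165 hashes to 0; slot 0 is free → place at 0.
875 hashes to 6; 6,7,8 taken → place at 9.
562 hashes to 1; slot 1 is free → place at 1.
446 hashes to 6; 6,7,8,9 taken → place at 10.
Table: [165, 562, ∅, ∅, ∅, ∅, 490, 116, 887, 875, 446]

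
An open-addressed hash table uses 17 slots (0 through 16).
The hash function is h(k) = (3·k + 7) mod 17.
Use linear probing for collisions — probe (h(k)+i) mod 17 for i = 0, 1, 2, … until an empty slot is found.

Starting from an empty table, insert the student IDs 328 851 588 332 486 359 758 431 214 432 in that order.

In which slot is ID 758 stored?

Insert 328: h=5, slot 5 empty → index 5.
Insert 851: h=10, slot 10 empty → index 10.
Insert 588: h=3, slot 3 empty → index 3.
Insert 332: h=0, slot 0 empty → index 0.
Insert 486: h=3, slot 3 occupied → index 4.
Insert 359: h=13, slot 13 empty → index 13.
Insert 758: h=3, slots 3,4,5 occupied → index 6.
Insert 431: h=8, slot 8 empty → index 8.
Insert 214: h=3, slots 3,4,5,6 occupied → index 7.
Insert 432: h=11, slot 11 empty → index 11.
Table: [332, _, _, 588, 486, 328, 758, 214, 431, _, 851, 432, _, 359, _, _, _]

6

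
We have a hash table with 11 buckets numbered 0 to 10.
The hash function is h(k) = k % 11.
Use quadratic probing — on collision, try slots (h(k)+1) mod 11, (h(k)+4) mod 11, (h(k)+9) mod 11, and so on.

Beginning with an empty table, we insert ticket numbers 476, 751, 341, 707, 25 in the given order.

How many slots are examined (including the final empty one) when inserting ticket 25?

4

476 hashes to 3; slot 3 is free => place at 3.
751 hashes to 3; 3 taken => place at 4.
341 hashes to 0; slot 0 is free => place at 0.
707 hashes to 3; 3,4 taken => place at 7.
25 hashes to 3; 3,4,7 taken => place at 1.
Table: [341, 25, -, 476, 751, -, -, 707, -, -, -]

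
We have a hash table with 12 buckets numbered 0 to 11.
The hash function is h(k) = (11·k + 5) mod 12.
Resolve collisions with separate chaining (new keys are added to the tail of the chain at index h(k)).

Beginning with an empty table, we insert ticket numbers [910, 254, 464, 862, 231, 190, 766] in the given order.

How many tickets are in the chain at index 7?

Insert 910: h=7, bucket 7 empty → new chain.
Insert 254: h=3, bucket 3 empty → new chain.
Insert 464: h=9, bucket 9 empty → new chain.
Insert 862: h=7, bucket 7 nonempty → append to chain.
Insert 231: h=2, bucket 2 empty → new chain.
Insert 190: h=7, bucket 7 nonempty → append to chain.
Insert 766: h=7, bucket 7 nonempty → append to chain.
Final buckets:
0: —
1: —
2: 231
3: 254
4: —
5: —
6: —
7: 910 -> 862 -> 190 -> 766
8: —
9: 464
10: —
11: —

4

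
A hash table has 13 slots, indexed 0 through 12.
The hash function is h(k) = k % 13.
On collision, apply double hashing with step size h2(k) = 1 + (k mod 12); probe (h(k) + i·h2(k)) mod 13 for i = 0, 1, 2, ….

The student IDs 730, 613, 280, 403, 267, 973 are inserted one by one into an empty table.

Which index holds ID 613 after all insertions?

730: h=2 -> slot 2
613: h=2, h2=2, probe 2,4 -> slot 4
280: h=7 -> slot 7
403: h=0 -> slot 0
267: h=7, h2=4, probe 7,11 -> slot 11
973: h=11, h2=2, probe 11,0,2,4,6 -> slot 6
Table: [403, ., 730, ., 613, ., 973, 280, ., ., ., 267, .]

4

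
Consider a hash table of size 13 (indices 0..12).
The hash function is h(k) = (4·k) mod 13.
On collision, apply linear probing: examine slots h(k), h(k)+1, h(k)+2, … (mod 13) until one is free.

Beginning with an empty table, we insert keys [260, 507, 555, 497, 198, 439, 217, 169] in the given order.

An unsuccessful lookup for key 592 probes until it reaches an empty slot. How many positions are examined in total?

Insert 260: h=0, slot 0 empty => index 0.
Insert 507: h=0, slot 0 occupied => index 1.
Insert 555: h=10, slot 10 empty => index 10.
Insert 497: h=12, slot 12 empty => index 12.
Insert 198: h=12, slots 12,0,1 occupied => index 2.
Insert 439: h=1, slots 1,2 occupied => index 3.
Insert 217: h=10, slot 10 occupied => index 11.
Insert 169: h=0, slots 0,1,2,3 occupied => index 4.
Table: [260, 507, 198, 439, 169, ., ., ., ., ., 555, 217, 497]
Lookup 592: h=2, probe 2,3,4,5 → slot 5 empty, not found.

4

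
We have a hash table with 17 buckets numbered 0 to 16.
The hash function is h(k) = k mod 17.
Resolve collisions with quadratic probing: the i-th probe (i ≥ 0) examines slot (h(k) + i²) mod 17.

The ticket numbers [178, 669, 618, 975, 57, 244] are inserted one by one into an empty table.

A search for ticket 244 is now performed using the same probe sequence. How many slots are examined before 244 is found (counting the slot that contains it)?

Insert 178: h=8, slot 8 empty → index 8.
Insert 669: h=6, slot 6 empty → index 6.
Insert 618: h=6, slot 6 occupied → index 7.
Insert 975: h=6, slots 6,7 occupied → index 10.
Insert 57: h=6, slots 6,7,10 occupied → index 15.
Insert 244: h=6, slots 6,7,10,15 occupied → index 5.
Table: [_, _, _, _, _, 244, 669, 618, 178, _, 975, _, _, _, _, 57, _]
Lookup 244: h=6, probe 6,7,10,15,5 → found at 5.

5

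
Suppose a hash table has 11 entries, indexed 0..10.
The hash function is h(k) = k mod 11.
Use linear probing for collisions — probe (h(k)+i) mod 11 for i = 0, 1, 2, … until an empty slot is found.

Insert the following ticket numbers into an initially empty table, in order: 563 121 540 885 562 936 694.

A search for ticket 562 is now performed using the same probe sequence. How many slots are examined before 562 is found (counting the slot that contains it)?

563: h=2 -> slot 2
121: h=0 -> slot 0
540: h=1 -> slot 1
885: h=5 -> slot 5
562: h=1, probe 1,2,3 -> slot 3
936: h=1, probe 1,2,3,4 -> slot 4
694: h=1, probe 1,2,3,4,5,6 -> slot 6
Table: [121, 540, 563, 562, 936, 885, 694, -, -, -, -]
Lookup 562: h=1, probe 1,2,3 → found at 3.

3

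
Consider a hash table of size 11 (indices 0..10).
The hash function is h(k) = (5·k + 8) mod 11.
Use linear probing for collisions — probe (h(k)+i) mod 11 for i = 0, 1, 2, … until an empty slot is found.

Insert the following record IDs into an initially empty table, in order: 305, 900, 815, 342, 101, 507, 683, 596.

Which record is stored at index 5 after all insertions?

507

305: h=4 => slot 4
900: h=9 => slot 9
815: h=2 => slot 2
342: h=2, probe 2,3 => slot 3
101: h=7 => slot 7
507: h=2, probe 2,3,4,5 => slot 5
683: h=2, probe 2,3,4,5,6 => slot 6
596: h=7, probe 7,8 => slot 8
Table: [—, —, 815, 342, 305, 507, 683, 101, 596, 900, —]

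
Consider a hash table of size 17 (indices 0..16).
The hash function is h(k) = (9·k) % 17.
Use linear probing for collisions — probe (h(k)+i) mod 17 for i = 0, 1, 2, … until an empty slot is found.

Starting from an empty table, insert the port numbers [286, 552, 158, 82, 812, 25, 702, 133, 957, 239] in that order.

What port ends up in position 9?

286: h=7 -> slot 7
552: h=4 -> slot 4
158: h=11 -> slot 11
82: h=7, probe 7,8 -> slot 8
812: h=15 -> slot 15
25: h=4, probe 4,5 -> slot 5
702: h=11, probe 11,12 -> slot 12
133: h=7, probe 7,8,9 -> slot 9
957: h=11, probe 11,12,13 -> slot 13
239: h=9, probe 9,10 -> slot 10
Table: [∅, ∅, ∅, ∅, 552, 25, ∅, 286, 82, 133, 239, 158, 702, 957, ∅, 812, ∅]

133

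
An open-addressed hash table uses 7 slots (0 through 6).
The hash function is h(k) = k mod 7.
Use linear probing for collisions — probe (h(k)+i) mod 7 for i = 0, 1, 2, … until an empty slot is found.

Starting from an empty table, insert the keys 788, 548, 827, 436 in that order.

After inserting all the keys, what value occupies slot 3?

436

788 hashes to 4; slot 4 is free → place at 4.
548 hashes to 2; slot 2 is free → place at 2.
827 hashes to 1; slot 1 is free → place at 1.
436 hashes to 2; 2 taken → place at 3.
Table: [-, 827, 548, 436, 788, -, -]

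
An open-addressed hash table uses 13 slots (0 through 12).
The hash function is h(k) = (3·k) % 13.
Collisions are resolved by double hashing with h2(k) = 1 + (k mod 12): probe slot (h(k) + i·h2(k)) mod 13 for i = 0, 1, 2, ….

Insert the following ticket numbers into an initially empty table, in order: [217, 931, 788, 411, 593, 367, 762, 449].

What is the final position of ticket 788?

7

Insert 217: h=1, slot 1 empty -> index 1.
Insert 931: h=11, slot 11 empty -> index 11.
Insert 788: h=11, h2=9, slot 11 occupied -> index 7.
Insert 411: h=11, h2=4, slot 11 occupied -> index 2.
Insert 593: h=11, h2=6, slot 11 occupied -> index 4.
Insert 367: h=9, slot 9 empty -> index 9.
Insert 762: h=11, h2=7, slot 11 occupied -> index 5.
Insert 449: h=8, slot 8 empty -> index 8.
Table: [_, 217, 411, _, 593, 762, _, 788, 449, 367, _, 931, _]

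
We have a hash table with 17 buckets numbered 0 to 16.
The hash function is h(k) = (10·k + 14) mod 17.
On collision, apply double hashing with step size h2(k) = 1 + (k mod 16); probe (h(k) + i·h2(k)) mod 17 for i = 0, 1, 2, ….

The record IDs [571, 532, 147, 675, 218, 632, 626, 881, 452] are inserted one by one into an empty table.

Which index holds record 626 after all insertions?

4

571: h=12 → slot 12
532: h=13 → slot 13
147: h=5 → slot 5
675: h=15 → slot 15
218: h=1 → slot 1
632: h=10 → slot 10
626: h=1, h2=3, probe 1,4 → slot 4
881: h=1, h2=2, probe 1,3 → slot 3
452: h=12, h2=5, probe 12,0 → slot 0
Table: [452, 218, ∅, 881, 626, 147, ∅, ∅, ∅, ∅, 632, ∅, 571, 532, ∅, 675, ∅]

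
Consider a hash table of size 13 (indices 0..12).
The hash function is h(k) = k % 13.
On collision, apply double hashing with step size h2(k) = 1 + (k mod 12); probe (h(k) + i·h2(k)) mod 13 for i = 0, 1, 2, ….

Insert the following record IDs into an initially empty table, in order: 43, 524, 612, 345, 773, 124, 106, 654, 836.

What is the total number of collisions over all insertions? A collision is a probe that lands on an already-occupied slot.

5

43: h=4 -> slot 4
524: h=4, h2=9, probe 4,0 -> slot 0
612: h=1 -> slot 1
345: h=7 -> slot 7
773: h=6 -> slot 6
124: h=7, h2=5, probe 7,12 -> slot 12
106: h=2 -> slot 2
654: h=4, h2=7, probe 4,11 -> slot 11
836: h=4, h2=9, probe 4,0,9 -> slot 9
Table: [524, 612, 106, ., 43, ., 773, 345, ., 836, ., 654, 124]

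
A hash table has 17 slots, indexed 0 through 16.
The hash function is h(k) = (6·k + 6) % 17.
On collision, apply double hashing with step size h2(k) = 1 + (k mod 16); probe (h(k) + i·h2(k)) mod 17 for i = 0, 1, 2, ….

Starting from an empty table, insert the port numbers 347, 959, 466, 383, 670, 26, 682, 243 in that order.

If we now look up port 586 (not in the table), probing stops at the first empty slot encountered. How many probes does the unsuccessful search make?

347 hashes to 14; slot 14 is free => place at 14.
959 hashes to 14, h2=16; 14 taken => place at 13.
466 hashes to 14, h2=3; 14 taken => place at 0.
383 hashes to 9; slot 9 is free => place at 9.
670 hashes to 14, h2=15; 14 taken => place at 12.
26 hashes to 9, h2=11; 9 taken => place at 3.
682 hashes to 1; slot 1 is free => place at 1.
243 hashes to 2; slot 2 is free => place at 2.
Table: [466, 682, 243, 26, ∅, ∅, ∅, ∅, ∅, 383, ∅, ∅, 670, 959, 347, ∅, ∅]
Lookup 586: h=3, h2=11, probe 3,14,8 → slot 8 empty, not found.

3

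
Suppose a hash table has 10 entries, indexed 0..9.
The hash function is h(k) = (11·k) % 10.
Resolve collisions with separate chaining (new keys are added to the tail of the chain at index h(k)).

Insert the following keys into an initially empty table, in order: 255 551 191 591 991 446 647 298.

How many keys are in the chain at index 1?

4

255 -> bucket 5
551 -> bucket 1
191 -> bucket 1 (collision)
591 -> bucket 1 (collision)
991 -> bucket 1 (collision)
446 -> bucket 6
647 -> bucket 7
298 -> bucket 8
Final buckets:
0: -
1: 551 -> 191 -> 591 -> 991
2: -
3: -
4: -
5: 255
6: 446
7: 647
8: 298
9: -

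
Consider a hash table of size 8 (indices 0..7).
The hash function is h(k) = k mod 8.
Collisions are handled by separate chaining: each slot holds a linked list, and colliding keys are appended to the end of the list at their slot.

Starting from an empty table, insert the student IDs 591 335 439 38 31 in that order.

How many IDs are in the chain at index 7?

591 -> bucket 7
335 -> bucket 7 (collision)
439 -> bucket 7 (collision)
38 -> bucket 6
31 -> bucket 7 (collision)
Final buckets:
0: .
1: .
2: .
3: .
4: .
5: .
6: 38
7: 591 -> 335 -> 439 -> 31

4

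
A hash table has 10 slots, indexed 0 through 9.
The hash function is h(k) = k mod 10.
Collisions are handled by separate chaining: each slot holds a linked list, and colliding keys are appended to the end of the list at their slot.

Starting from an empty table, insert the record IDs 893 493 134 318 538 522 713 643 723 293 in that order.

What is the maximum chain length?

6

893 -> bucket 3
493 -> bucket 3 (collision)
134 -> bucket 4
318 -> bucket 8
538 -> bucket 8 (collision)
522 -> bucket 2
713 -> bucket 3 (collision)
643 -> bucket 3 (collision)
723 -> bucket 3 (collision)
293 -> bucket 3 (collision)
Final buckets:
0: _
1: _
2: 522
3: 893 -> 493 -> 713 -> 643 -> 723 -> 293
4: 134
5: _
6: _
7: _
8: 318 -> 538
9: _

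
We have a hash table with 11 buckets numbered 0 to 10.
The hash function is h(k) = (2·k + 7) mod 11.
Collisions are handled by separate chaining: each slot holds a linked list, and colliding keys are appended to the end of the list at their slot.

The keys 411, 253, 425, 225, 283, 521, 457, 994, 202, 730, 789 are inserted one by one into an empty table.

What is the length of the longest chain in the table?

5

411 -> bucket 4
253 -> bucket 7
425 -> bucket 10
225 -> bucket 6
283 -> bucket 1
521 -> bucket 4 (collision)
457 -> bucket 8
994 -> bucket 4 (collision)
202 -> bucket 4 (collision)
730 -> bucket 4 (collision)
789 -> bucket 1 (collision)
Final buckets:
0: —
1: 283 -> 789
2: —
3: —
4: 411 -> 521 -> 994 -> 202 -> 730
5: —
6: 225
7: 253
8: 457
9: —
10: 425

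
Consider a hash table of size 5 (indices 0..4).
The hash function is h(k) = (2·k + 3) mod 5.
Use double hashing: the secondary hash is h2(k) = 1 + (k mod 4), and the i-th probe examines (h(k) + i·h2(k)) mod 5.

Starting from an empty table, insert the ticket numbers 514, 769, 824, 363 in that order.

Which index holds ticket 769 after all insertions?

3

514: h=1 → slot 1
769: h=1, h2=2, probe 1,3 → slot 3
824: h=1, h2=1, probe 1,2 → slot 2
363: h=4 → slot 4
Table: [∅, 514, 824, 769, 363]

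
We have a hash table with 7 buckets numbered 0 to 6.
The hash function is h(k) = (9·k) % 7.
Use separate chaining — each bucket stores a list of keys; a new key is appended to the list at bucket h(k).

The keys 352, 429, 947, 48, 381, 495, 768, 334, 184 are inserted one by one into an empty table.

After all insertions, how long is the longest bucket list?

Insert 352: h=4, bucket 4 empty → new chain.
Insert 429: h=4, bucket 4 nonempty → append to chain.
Insert 947: h=4, bucket 4 nonempty → append to chain.
Insert 48: h=5, bucket 5 empty → new chain.
Insert 381: h=6, bucket 6 empty → new chain.
Insert 495: h=3, bucket 3 empty → new chain.
Insert 768: h=3, bucket 3 nonempty → append to chain.
Insert 334: h=3, bucket 3 nonempty → append to chain.
Insert 184: h=4, bucket 4 nonempty → append to chain.
Final buckets:
0: .
1: .
2: .
3: 495 -> 768 -> 334
4: 352 -> 429 -> 947 -> 184
5: 48
6: 381

4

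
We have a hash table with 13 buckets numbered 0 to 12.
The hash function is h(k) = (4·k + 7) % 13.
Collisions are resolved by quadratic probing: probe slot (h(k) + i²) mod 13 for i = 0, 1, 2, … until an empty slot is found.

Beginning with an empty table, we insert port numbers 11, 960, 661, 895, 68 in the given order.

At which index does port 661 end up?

3

11: h=12 => slot 12
960: h=12, probe 12,0 => slot 0
661: h=12, probe 12,0,3 => slot 3
895: h=12, probe 12,0,3,8 => slot 8
68: h=6 => slot 6
Table: [960, _, _, 661, _, _, 68, _, 895, _, _, _, 11]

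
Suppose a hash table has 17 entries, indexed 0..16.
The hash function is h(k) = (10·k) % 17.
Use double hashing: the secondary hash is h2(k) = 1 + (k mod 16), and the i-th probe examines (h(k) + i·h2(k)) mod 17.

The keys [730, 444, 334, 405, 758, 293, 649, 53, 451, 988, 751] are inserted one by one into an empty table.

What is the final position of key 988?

16

730: h=7 => slot 7
444: h=3 => slot 3
334: h=8 => slot 8
405: h=4 => slot 4
758: h=15 => slot 15
293: h=6 => slot 6
649: h=13 => slot 13
53: h=3, h2=6, probe 3,9 => slot 9
451: h=5 => slot 5
988: h=3, h2=13, probe 3,16 => slot 16
751: h=13, h2=16, probe 13,12 => slot 12
Table: [_, _, _, 444, 405, 451, 293, 730, 334, 53, _, _, 751, 649, _, 758, 988]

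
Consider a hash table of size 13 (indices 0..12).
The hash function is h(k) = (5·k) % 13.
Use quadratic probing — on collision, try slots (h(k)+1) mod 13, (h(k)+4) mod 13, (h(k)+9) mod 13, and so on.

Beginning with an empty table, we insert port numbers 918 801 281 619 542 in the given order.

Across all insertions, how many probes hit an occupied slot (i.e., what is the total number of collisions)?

Insert 918: h=1, slot 1 empty => index 1.
Insert 801: h=1, slot 1 occupied => index 2.
Insert 281: h=1, slots 1,2 occupied => index 5.
Insert 619: h=1, slots 1,2,5 occupied => index 10.
Insert 542: h=6, slot 6 empty => index 6.
Table: [—, 918, 801, —, —, 281, 542, —, —, —, 619, —, —]

6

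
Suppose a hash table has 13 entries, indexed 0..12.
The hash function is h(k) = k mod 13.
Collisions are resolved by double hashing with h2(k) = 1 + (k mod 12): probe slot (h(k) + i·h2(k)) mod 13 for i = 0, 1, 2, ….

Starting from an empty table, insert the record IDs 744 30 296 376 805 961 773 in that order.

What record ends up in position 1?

805

Insert 744: h=3, slot 3 empty -> index 3.
Insert 30: h=4, slot 4 empty -> index 4.
Insert 296: h=10, slot 10 empty -> index 10.
Insert 376: h=12, slot 12 empty -> index 12.
Insert 805: h=12, h2=2, slot 12 occupied -> index 1.
Insert 961: h=12, h2=2, slots 12,1,3 occupied -> index 5.
Insert 773: h=6, slot 6 empty -> index 6.
Table: [-, 805, -, 744, 30, 961, 773, -, -, -, 296, -, 376]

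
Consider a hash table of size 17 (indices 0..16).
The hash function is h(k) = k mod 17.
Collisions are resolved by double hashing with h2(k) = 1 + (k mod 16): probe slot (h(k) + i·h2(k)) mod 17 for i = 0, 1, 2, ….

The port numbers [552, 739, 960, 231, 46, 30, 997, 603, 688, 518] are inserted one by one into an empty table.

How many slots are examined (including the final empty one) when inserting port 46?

4

552: h=8 -> slot 8
739: h=8, h2=4, probe 8,12 -> slot 12
960: h=8, h2=1, probe 8,9 -> slot 9
231: h=10 -> slot 10
46: h=12, h2=15, probe 12,10,8,6 -> slot 6
30: h=13 -> slot 13
997: h=11 -> slot 11
603: h=8, h2=12, probe 8,3 -> slot 3
688: h=8, h2=1, probe 8,9,10,11,12,13,14 -> slot 14
518: h=8, h2=7, probe 8,15 -> slot 15
Table: [., ., ., 603, ., ., 46, ., 552, 960, 231, 997, 739, 30, 688, 518, .]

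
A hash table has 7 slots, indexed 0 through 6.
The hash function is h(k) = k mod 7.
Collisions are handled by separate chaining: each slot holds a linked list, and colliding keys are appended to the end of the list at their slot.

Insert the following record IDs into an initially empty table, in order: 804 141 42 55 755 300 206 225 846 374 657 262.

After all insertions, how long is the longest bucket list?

Insert 804: h=6, bucket 6 empty → new chain.
Insert 141: h=1, bucket 1 empty → new chain.
Insert 42: h=0, bucket 0 empty → new chain.
Insert 55: h=6, bucket 6 nonempty → append to chain.
Insert 755: h=6, bucket 6 nonempty → append to chain.
Insert 300: h=6, bucket 6 nonempty → append to chain.
Insert 206: h=3, bucket 3 empty → new chain.
Insert 225: h=1, bucket 1 nonempty → append to chain.
Insert 846: h=6, bucket 6 nonempty → append to chain.
Insert 374: h=3, bucket 3 nonempty → append to chain.
Insert 657: h=6, bucket 6 nonempty → append to chain.
Insert 262: h=3, bucket 3 nonempty → append to chain.
Final buckets:
0: 42
1: 141 -> 225
2: —
3: 206 -> 374 -> 262
4: —
5: —
6: 804 -> 55 -> 755 -> 300 -> 846 -> 657

6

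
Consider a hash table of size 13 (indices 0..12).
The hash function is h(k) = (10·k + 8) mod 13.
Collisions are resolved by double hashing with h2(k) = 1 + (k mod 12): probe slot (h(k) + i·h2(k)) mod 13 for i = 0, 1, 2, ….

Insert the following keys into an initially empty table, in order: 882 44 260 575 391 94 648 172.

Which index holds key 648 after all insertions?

2

882: h=1 -> slot 1
44: h=6 -> slot 6
260: h=8 -> slot 8
575: h=12 -> slot 12
391: h=5 -> slot 5
94: h=12, h2=11, probe 12,10 -> slot 10
648: h=1, h2=1, probe 1,2 -> slot 2
172: h=12, h2=5, probe 12,4 -> slot 4
Table: [∅, 882, 648, ∅, 172, 391, 44, ∅, 260, ∅, 94, ∅, 575]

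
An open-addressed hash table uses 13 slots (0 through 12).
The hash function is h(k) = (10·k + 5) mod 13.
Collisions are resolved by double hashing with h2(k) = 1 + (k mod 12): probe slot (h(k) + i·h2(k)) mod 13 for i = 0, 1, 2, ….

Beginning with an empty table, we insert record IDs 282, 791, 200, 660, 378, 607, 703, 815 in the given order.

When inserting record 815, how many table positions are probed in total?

5

282: h=4 -> slot 4
791: h=11 -> slot 11
200: h=3 -> slot 3
660: h=1 -> slot 1
378: h=2 -> slot 2
607: h=4, h2=8, probe 4,12 -> slot 12
703: h=2, h2=8, probe 2,10 -> slot 10
815: h=4, h2=12, probe 4,3,2,1,0 -> slot 0
Table: [815, 660, 378, 200, 282, ∅, ∅, ∅, ∅, ∅, 703, 791, 607]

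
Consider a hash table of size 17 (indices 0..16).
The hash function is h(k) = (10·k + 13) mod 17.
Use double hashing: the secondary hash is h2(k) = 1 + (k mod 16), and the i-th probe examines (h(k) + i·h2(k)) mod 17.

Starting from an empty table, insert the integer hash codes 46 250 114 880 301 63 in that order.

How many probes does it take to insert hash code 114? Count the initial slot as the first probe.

2

Insert 46: h=14, slot 14 empty → index 14.
Insert 250: h=14, h2=11, slot 14 occupied → index 8.
Insert 114: h=14, h2=3, slot 14 occupied → index 0.
Insert 880: h=7, slot 7 empty → index 7.
Insert 301: h=14, h2=14, slot 14 occupied → index 11.
Insert 63: h=14, h2=16, slot 14 occupied → index 13.
Table: [114, ∅, ∅, ∅, ∅, ∅, ∅, 880, 250, ∅, ∅, 301, ∅, 63, 46, ∅, ∅]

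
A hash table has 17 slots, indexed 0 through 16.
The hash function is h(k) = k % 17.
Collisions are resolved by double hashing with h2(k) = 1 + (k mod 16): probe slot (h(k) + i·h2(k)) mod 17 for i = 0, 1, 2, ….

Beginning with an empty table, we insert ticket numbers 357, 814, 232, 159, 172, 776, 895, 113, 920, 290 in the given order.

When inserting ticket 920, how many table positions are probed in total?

4

357 hashes to 0; slot 0 is free => place at 0.
814 hashes to 15; slot 15 is free => place at 15.
232 hashes to 11; slot 11 is free => place at 11.
159 hashes to 6; slot 6 is free => place at 6.
172 hashes to 2; slot 2 is free => place at 2.
776 hashes to 11, h2=9; 11 taken => place at 3.
895 hashes to 11, h2=16; 11 taken => place at 10.
113 hashes to 11, h2=2; 11 taken => place at 13.
920 hashes to 2, h2=9; 2,11,3 taken => place at 12.
290 hashes to 1; slot 1 is free => place at 1.
Table: [357, 290, 172, 776, -, -, 159, -, -, -, 895, 232, 920, 113, -, 814, -]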